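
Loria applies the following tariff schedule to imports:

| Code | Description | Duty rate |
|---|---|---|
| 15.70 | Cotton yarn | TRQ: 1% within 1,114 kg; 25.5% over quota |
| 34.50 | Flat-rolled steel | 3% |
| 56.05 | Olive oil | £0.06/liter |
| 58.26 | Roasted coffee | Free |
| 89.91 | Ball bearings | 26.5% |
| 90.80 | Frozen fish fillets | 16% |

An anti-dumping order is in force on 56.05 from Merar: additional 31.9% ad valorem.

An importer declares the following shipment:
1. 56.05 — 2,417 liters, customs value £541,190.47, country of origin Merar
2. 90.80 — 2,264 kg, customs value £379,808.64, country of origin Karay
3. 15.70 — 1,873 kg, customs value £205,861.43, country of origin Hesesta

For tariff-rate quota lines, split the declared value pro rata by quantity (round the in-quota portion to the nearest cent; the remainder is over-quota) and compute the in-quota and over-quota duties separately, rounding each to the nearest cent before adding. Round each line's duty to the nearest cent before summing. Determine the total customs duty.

£256,051.09

Line 1 (56.05, Merar, 2,417 liters, £541,190.47):
Base rate for 56.05 is £0.06/liter.
Additional duty on 56.05 from Merar: +31.9% ad valorem. Applied ad valorem rate = 31.9%.
Duty = £541,190.47 × 31.9% + 2,417 × £0.06 = £172,784.78.
Line 2 (90.80, Karay, 2,264 kg, £379,808.64):
Base rate for 90.80 is 16%.
Duty = £379,808.64 × 16% = £60,769.38.
Line 3 (15.70, Hesesta, 1,873 kg, £205,861.43):
Code 15.70 is under a tariff-rate quota (threshold 1,114 kg). In-quota: 1,114 kg at 1%; over-quota: 759 kg at 25.5%.
Pro-rata value split: in-quota = £205,861.43 × 1,114/1,873 = £122,439.74; over-quota = £205,861.43 − £122,439.74 = £83,421.69.
In-quota duty = £122,439.74 × 1% = £1,224.40. Over-quota duty = £83,421.69 × 25.5% = £21,272.53.
Line duty = £1,224.40 + £21,272.53 = £22,496.93.
Total = £172,784.78 + £60,769.38 + £22,496.93 = £256,051.09.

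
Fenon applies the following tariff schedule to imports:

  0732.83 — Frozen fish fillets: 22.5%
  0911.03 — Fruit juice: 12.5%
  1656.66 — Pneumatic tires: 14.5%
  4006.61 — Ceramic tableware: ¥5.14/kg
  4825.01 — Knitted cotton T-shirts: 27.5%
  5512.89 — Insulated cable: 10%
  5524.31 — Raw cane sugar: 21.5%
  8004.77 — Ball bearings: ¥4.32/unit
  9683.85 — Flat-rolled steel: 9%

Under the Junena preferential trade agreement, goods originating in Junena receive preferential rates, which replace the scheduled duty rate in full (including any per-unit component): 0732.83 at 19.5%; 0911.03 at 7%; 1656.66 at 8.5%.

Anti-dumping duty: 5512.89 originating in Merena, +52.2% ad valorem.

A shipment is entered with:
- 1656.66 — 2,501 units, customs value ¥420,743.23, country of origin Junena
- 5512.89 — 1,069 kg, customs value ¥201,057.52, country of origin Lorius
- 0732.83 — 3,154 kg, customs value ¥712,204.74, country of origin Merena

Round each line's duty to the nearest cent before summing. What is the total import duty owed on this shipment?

¥216,114.99

Line 1 (1656.66, Junena, 2,501 units, ¥420,743.23):
Base rate for 1656.66 is 14.5%.
Origin Junena qualifies under the Fenon–Junena agreement and 1656.66 is covered: preferential rate 8.5% applies instead.
Duty = ¥420,743.23 × 8.5% = ¥35,763.17.
Line 2 (5512.89, Lorius, 1,069 kg, ¥201,057.52):
Base rate for 5512.89 is 10%.
The additional-duty order on 5512.89 targets Merena, not Lorius; it does not apply.
Duty = ¥201,057.52 × 10% = ¥20,105.75.
Line 3 (0732.83, Merena, 3,154 kg, ¥712,204.74):
Base rate for 0732.83 is 22.5%.
0732.83 has an FTA preferential rate, but origin Merena is not Junena; base rate stands.
Duty = ¥712,204.74 × 22.5% = ¥160,246.07.
Total = ¥35,763.17 + ¥20,105.75 + ¥160,246.07 = ¥216,114.99.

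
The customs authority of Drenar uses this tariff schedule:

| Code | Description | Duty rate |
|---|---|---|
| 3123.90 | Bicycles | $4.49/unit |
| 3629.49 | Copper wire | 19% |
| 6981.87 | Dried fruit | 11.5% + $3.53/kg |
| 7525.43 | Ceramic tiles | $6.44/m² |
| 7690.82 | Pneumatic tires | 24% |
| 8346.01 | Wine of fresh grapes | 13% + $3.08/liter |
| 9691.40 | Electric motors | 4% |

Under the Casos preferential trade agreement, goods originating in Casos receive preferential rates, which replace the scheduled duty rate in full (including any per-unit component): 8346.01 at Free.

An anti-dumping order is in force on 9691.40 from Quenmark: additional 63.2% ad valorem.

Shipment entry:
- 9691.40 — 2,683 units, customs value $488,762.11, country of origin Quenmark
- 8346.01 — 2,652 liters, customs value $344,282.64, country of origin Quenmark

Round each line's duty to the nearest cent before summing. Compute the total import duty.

$381,373.04

Line 1 (9691.40, Quenmark, 2,683 units, $488,762.11):
Base rate for 9691.40 is 4%.
Additional duty on 9691.40 from Quenmark: +63.2%. Applied ad valorem rate: 4% + 63.2% = 67.2%.
Duty = $488,762.11 × 67.2% = $328,448.14.
Line 2 (8346.01, Quenmark, 2,652 liters, $344,282.64):
Base rate for 8346.01 is 13% + $3.08/liter.
8346.01 has an FTA preferential rate, but origin Quenmark is not Casos; base rate stands.
Duty = $344,282.64 × 13% + 2,652 × $3.08 = $52,924.90.
Total = $328,448.14 + $52,924.90 = $381,373.04.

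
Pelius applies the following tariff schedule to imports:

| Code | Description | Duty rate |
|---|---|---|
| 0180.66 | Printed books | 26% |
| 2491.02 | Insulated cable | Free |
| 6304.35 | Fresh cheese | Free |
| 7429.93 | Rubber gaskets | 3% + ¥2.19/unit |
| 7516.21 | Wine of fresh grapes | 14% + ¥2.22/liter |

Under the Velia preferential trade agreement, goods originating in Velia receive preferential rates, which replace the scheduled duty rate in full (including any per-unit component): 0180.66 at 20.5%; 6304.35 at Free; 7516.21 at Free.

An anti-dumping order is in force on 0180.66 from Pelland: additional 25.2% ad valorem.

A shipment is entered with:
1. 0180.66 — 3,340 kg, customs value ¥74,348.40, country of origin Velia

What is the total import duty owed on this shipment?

¥15,241.42

Line 1 (0180.66, Velia, 3,340 kg, ¥74,348.40):
Base rate for 0180.66 is 26%.
Origin Velia qualifies under the Pelius–Velia agreement and 0180.66 is covered: preferential rate 20.5% applies instead.
The additional-duty order on 0180.66 targets Pelland, not Velia; it does not apply.
Duty = ¥74,348.40 × 20.5% = ¥15,241.42.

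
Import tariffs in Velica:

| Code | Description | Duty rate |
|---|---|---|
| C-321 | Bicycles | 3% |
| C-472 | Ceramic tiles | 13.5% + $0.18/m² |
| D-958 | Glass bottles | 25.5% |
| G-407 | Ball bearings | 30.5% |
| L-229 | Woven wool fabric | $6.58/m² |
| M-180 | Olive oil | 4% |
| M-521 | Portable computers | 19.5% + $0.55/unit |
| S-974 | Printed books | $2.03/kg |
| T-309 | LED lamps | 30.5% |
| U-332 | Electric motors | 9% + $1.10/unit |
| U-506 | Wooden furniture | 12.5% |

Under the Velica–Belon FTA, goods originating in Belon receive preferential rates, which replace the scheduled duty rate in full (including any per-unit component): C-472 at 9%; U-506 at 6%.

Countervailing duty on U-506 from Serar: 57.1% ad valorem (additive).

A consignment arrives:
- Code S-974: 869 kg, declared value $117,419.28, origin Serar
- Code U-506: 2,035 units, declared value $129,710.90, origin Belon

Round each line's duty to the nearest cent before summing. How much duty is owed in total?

$9,546.72

Line 1 (S-974, Serar, 869 kg, $117,419.28):
Base rate for S-974 is $2.03/kg.
Duty = 869 × $2.03 = $1,764.07.
Line 2 (U-506, Belon, 2,035 units, $129,710.90):
Base rate for U-506 is 12.5%.
Origin Belon qualifies under the Velica–Belon agreement and U-506 is covered: preferential rate 6% applies instead.
The additional-duty order on U-506 targets Serar, not Belon; it does not apply.
Duty = $129,710.90 × 6% = $7,782.65.
Total = $1,764.07 + $7,782.65 = $9,546.72.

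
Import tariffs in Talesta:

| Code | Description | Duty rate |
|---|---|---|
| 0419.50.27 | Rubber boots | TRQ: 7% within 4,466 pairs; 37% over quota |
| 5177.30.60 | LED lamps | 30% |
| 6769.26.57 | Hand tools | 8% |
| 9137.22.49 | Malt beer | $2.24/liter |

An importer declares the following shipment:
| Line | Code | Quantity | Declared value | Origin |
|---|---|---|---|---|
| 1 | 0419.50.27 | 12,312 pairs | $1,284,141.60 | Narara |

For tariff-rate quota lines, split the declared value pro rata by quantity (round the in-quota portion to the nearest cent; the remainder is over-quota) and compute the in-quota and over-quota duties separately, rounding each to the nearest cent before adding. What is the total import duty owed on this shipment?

Line 1 (0419.50.27, Narara, 12,312 pairs, $1,284,141.60):
Code 0419.50.27 is under a tariff-rate quota (threshold 4,466 pairs). In-quota: 4,466 pairs at 7%; over-quota: 7,846 pairs at 37%.
Pro-rata value split: in-quota = $1,284,141.60 × 4,466/12,312 = $465,803.80; over-quota = $1,284,141.60 − $465,803.80 = $818,337.80.
In-quota duty = $465,803.80 × 7% = $32,606.27. Over-quota duty = $818,337.80 × 37% = $302,784.99.
Line duty = $32,606.27 + $302,784.99 = $335,391.26.

$335,391.26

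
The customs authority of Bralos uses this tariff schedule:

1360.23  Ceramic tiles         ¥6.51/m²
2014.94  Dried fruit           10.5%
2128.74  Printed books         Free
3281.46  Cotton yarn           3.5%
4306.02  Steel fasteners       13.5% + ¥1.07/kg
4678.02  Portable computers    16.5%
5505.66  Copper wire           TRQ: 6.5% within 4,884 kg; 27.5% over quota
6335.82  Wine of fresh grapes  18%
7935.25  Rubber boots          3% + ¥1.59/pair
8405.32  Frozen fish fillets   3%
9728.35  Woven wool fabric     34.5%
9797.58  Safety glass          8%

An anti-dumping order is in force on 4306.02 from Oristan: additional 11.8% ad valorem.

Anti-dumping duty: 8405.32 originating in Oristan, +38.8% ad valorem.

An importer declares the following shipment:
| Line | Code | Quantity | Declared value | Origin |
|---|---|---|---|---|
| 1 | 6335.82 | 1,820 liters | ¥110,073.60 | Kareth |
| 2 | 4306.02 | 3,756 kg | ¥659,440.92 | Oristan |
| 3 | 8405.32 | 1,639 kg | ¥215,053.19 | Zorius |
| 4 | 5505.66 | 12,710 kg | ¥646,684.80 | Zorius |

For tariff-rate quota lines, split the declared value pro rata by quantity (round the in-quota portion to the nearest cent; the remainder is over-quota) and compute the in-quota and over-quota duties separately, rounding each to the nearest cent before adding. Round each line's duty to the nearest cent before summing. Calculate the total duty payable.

¥322,776.07

Line 1 (6335.82, Kareth, 1,820 liters, ¥110,073.60):
Base rate for 6335.82 is 18%.
Duty = ¥110,073.60 × 18% = ¥19,813.25.
Line 2 (4306.02, Oristan, 3,756 kg, ¥659,440.92):
Base rate for 4306.02 is 13.5% + ¥1.07/kg.
Additional duty on 4306.02 from Oristan: +11.8%. Applied ad valorem rate: 13.5% + 11.8% = 25.3%.
Duty = ¥659,440.92 × 25.3% + 3,756 × ¥1.07 = ¥170,857.47.
Line 3 (8405.32, Zorius, 1,639 kg, ¥215,053.19):
Base rate for 8405.32 is 3%.
The additional-duty order on 8405.32 targets Oristan, not Zorius; it does not apply.
Duty = ¥215,053.19 × 3% = ¥6,451.60.
Line 4 (5505.66, Zorius, 12,710 kg, ¥646,684.80):
Code 5505.66 is under a tariff-rate quota (threshold 4,884 kg). In-quota: 4,884 kg at 6.5%; over-quota: 7,826 kg at 27.5%.
Pro-rata value split: in-quota = ¥646,684.80 × 4,884/12,710 = ¥248,497.92; over-quota = ¥646,684.80 − ¥248,497.92 = ¥398,186.88.
In-quota duty = ¥248,497.92 × 6.5% = ¥16,152.36. Over-quota duty = ¥398,186.88 × 27.5% = ¥109,501.39.
Line duty = ¥16,152.36 + ¥109,501.39 = ¥125,653.75.
Total = ¥19,813.25 + ¥170,857.47 + ¥6,451.60 + ¥125,653.75 = ¥322,776.07.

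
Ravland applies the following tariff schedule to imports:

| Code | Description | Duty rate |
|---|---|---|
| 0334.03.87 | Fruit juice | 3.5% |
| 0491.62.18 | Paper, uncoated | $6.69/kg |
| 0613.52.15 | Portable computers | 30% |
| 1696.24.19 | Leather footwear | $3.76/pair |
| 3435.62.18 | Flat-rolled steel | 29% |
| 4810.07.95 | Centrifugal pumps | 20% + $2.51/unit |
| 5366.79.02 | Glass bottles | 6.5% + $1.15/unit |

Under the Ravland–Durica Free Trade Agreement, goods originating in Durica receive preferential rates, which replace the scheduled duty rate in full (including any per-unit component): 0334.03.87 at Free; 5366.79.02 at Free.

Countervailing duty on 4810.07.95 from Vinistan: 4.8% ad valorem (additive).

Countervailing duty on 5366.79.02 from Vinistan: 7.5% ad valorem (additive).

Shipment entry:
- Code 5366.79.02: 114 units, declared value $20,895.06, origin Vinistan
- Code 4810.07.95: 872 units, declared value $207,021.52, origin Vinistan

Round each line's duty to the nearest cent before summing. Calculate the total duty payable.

Line 1 (5366.79.02, Vinistan, 114 units, $20,895.06):
Base rate for 5366.79.02 is 6.5% + $1.15/unit.
5366.79.02 has an FTA preferential rate, but origin Vinistan is not Durica; base rate stands.
Additional duty on 5366.79.02 from Vinistan: +7.5%. Applied ad valorem rate: 6.5% + 7.5% = 14%.
Duty = $20,895.06 × 14% + 114 × $1.15 = $3,056.41.
Line 2 (4810.07.95, Vinistan, 872 units, $207,021.52):
Base rate for 4810.07.95 is 20% + $2.51/unit.
Additional duty on 4810.07.95 from Vinistan: +4.8%. Applied ad valorem rate: 20% + 4.8% = 24.8%.
Duty = $207,021.52 × 24.8% + 872 × $2.51 = $53,530.06.
Total = $3,056.41 + $53,530.06 = $56,586.47.

$56,586.47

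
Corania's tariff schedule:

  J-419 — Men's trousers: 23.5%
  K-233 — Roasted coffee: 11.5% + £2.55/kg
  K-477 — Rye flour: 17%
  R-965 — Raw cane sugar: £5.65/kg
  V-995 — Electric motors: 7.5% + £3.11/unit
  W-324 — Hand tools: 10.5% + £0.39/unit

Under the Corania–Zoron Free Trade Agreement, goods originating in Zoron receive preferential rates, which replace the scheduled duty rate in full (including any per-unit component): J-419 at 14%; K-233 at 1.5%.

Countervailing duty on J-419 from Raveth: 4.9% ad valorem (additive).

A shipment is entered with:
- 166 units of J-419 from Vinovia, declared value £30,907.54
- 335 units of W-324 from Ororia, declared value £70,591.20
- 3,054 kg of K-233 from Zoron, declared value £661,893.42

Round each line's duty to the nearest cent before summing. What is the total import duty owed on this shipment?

Line 1 (J-419, Vinovia, 166 units, £30,907.54):
Base rate for J-419 is 23.5%.
J-419 has an FTA preferential rate, but origin Vinovia is not Zoron; base rate stands.
The additional-duty order on J-419 targets Raveth, not Vinovia; it does not apply.
Duty = £30,907.54 × 23.5% = £7,263.27.
Line 2 (W-324, Ororia, 335 units, £70,591.20):
Base rate for W-324 is 10.5% + £0.39/unit.
Duty = £70,591.20 × 10.5% + 335 × £0.39 = £7,542.73.
Line 3 (K-233, Zoron, 3,054 kg, £661,893.42):
Base rate for K-233 is 11.5% + £2.55/kg.
Origin Zoron qualifies under the Corania–Zoron agreement and K-233 is covered: preferential rate 1.5% applies instead.
Duty = £661,893.42 × 1.5% = £9,928.40.
Total = £7,263.27 + £7,542.73 + £9,928.40 = £24,734.40.

£24,734.40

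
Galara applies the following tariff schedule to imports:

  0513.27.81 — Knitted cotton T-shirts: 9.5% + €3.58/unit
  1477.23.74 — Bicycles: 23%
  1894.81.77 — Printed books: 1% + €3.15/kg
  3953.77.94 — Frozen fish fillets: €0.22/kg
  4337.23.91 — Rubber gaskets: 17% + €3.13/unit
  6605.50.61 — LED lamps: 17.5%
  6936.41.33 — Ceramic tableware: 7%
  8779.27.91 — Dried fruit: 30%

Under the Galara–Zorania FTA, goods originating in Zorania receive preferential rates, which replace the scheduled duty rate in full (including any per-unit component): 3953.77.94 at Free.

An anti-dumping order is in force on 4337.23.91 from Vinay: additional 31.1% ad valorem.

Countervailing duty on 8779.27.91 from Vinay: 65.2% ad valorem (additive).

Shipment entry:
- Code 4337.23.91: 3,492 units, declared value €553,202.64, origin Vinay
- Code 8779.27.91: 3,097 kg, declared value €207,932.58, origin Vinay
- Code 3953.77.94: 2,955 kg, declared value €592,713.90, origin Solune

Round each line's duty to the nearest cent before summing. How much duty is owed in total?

€475,622.35

Line 1 (4337.23.91, Vinay, 3,492 units, €553,202.64):
Base rate for 4337.23.91 is 17% + €3.13/unit.
Additional duty on 4337.23.91 from Vinay: +31.1%. Applied ad valorem rate: 17% + 31.1% = 48.1%.
Duty = €553,202.64 × 48.1% + 3,492 × €3.13 = €277,020.43.
Line 2 (8779.27.91, Vinay, 3,097 kg, €207,932.58):
Base rate for 8779.27.91 is 30%.
Additional duty on 8779.27.91 from Vinay: +65.2%. Applied ad valorem rate: 30% + 65.2% = 95.2%.
Duty = €207,932.58 × 95.2% = €197,951.82.
Line 3 (3953.77.94, Solune, 2,955 kg, €592,713.90):
Base rate for 3953.77.94 is €0.22/kg.
3953.77.94 has an FTA preferential rate, but origin Solune is not Zorania; base rate stands.
Duty = 2,955 × €0.22 = €650.10.
Total = €277,020.43 + €197,951.82 + €650.10 = €475,622.35.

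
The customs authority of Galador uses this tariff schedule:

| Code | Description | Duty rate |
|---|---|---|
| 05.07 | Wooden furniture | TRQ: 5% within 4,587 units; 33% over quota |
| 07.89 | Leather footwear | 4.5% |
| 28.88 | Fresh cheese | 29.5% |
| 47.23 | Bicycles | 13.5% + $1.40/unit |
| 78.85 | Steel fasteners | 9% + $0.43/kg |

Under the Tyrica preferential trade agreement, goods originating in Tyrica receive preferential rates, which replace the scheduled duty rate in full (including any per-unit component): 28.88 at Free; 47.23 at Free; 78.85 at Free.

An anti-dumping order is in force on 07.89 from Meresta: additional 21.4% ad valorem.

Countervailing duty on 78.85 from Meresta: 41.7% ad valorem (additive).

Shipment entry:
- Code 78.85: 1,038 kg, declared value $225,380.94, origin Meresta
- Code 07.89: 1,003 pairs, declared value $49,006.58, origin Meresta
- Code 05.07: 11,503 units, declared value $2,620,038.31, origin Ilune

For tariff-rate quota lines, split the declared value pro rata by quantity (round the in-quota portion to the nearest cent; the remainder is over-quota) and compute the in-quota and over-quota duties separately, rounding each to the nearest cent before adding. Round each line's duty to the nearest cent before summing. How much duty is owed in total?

Line 1 (78.85, Meresta, 1,038 kg, $225,380.94):
Base rate for 78.85 is 9% + $0.43/kg.
78.85 has an FTA preferential rate, but origin Meresta is not Tyrica; base rate stands.
Additional duty on 78.85 from Meresta: +41.7%. Applied ad valorem rate: 9% + 41.7% = 50.7%.
Duty = $225,380.94 × 50.7% + 1,038 × $0.43 = $114,714.48.
Line 2 (07.89, Meresta, 1,003 pairs, $49,006.58):
Base rate for 07.89 is 4.5%.
Additional duty on 07.89 from Meresta: +21.4%. Applied ad valorem rate: 4.5% + 21.4% = 25.9%.
Duty = $49,006.58 × 25.9% = $12,692.70.
Line 3 (05.07, Ilune, 11,503 units, $2,620,038.31):
Code 05.07 is under a tariff-rate quota (threshold 4,587 units). In-quota: 4,587 units at 5%; over-quota: 6,916 units at 33%.
Pro-rata value split: in-quota = $2,620,038.31 × 4,587/11,503 = $1,044,780.99; over-quota = $2,620,038.31 − $1,044,780.99 = $1,575,257.32.
In-quota duty = $1,044,780.99 × 5% = $52,239.05. Over-quota duty = $1,575,257.32 × 33% = $519,834.92.
Line duty = $52,239.05 + $519,834.92 = $572,073.97.
Total = $114,714.48 + $12,692.70 + $572,073.97 = $699,481.15.

$699,481.15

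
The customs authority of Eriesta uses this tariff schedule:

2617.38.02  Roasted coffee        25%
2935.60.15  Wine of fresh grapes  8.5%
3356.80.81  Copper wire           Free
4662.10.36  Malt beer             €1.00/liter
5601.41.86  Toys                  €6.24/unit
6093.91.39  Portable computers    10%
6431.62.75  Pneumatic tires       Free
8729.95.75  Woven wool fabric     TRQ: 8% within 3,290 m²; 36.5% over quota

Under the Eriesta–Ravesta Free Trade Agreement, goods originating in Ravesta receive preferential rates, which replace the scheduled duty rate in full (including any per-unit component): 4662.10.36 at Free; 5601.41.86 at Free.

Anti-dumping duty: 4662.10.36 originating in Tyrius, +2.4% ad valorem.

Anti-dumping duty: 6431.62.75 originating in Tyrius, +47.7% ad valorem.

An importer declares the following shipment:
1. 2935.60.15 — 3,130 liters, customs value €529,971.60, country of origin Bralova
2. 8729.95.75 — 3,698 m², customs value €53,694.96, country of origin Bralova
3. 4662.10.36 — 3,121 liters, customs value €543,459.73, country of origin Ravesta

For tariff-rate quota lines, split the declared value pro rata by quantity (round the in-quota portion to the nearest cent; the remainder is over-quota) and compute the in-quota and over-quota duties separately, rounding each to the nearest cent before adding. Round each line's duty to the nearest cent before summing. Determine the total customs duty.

Line 1 (2935.60.15, Bralova, 3,130 liters, €529,971.60):
Base rate for 2935.60.15 is 8.5%.
Duty = €529,971.60 × 8.5% = €45,047.59.
Line 2 (8729.95.75, Bralova, 3,698 m², €53,694.96):
Code 8729.95.75 is under a tariff-rate quota (threshold 3,290 m²). In-quota: 3,290 m² at 8%; over-quota: 408 m² at 36.5%.
Pro-rata value split: in-quota = €53,694.96 × 3,290/3,698 = €47,770.80; over-quota = €53,694.96 − €47,770.80 = €5,924.16.
In-quota duty = €47,770.80 × 8% = €3,821.66. Over-quota duty = €5,924.16 × 36.5% = €2,162.32.
Line duty = €3,821.66 + €2,162.32 = €5,983.98.
Line 3 (4662.10.36, Ravesta, 3,121 liters, €543,459.73):
Base rate for 4662.10.36 is €1.00/liter.
Origin Ravesta qualifies under the Eriesta–Ravesta agreement and 4662.10.36 is covered: preferential rate Free applies instead.
The additional-duty order on 4662.10.36 targets Tyrius, not Ravesta; it does not apply.
Duty = €543,459.73 × 0% = €0.00.
Total = €45,047.59 + €5,983.98 + €0.00 = €51,031.57.

€51,031.57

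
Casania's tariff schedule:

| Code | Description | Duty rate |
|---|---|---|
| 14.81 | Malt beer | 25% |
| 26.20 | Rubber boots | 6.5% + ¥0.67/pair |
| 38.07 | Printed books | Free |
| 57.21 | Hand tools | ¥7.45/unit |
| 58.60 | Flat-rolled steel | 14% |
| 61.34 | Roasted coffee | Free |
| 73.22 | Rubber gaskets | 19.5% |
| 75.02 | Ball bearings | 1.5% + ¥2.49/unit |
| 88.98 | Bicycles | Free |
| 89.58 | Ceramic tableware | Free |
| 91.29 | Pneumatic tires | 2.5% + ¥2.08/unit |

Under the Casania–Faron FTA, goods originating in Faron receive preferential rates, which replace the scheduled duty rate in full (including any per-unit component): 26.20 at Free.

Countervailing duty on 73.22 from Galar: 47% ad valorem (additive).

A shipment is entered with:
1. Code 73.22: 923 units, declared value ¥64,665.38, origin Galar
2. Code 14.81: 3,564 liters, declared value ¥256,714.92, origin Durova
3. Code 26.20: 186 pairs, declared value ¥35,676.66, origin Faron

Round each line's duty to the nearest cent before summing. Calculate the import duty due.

Line 1 (73.22, Galar, 923 units, ¥64,665.38):
Base rate for 73.22 is 19.5%.
Additional duty on 73.22 from Galar: +47%. Applied ad valorem rate: 19.5% + 47% = 66.5%.
Duty = ¥64,665.38 × 66.5% = ¥43,002.48.
Line 2 (14.81, Durova, 3,564 liters, ¥256,714.92):
Base rate for 14.81 is 25%.
Duty = ¥256,714.92 × 25% = ¥64,178.73.
Line 3 (26.20, Faron, 186 pairs, ¥35,676.66):
Base rate for 26.20 is 6.5% + ¥0.67/pair.
Origin Faron qualifies under the Casania–Faron agreement and 26.20 is covered: preferential rate Free applies instead.
Duty = ¥35,676.66 × 0% = ¥0.00.
Total = ¥43,002.48 + ¥64,178.73 + ¥0.00 = ¥107,181.21.

¥107,181.21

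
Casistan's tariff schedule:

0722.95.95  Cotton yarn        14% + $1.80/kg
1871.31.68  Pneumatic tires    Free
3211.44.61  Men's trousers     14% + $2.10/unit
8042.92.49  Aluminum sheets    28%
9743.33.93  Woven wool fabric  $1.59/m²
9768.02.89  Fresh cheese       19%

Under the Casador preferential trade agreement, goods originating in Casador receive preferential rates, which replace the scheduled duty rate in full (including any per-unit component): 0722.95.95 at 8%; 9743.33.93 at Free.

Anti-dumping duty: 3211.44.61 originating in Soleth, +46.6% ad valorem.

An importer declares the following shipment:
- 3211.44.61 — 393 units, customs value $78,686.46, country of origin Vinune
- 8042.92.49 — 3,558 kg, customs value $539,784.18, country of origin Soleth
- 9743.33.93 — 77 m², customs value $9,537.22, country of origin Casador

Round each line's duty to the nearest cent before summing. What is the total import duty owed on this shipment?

$162,980.97

Line 1 (3211.44.61, Vinune, 393 units, $78,686.46):
Base rate for 3211.44.61 is 14% + $2.10/unit.
The additional-duty order on 3211.44.61 targets Soleth, not Vinune; it does not apply.
Duty = $78,686.46 × 14% + 393 × $2.10 = $11,841.40.
Line 2 (8042.92.49, Soleth, 3,558 kg, $539,784.18):
Base rate for 8042.92.49 is 28%.
Duty = $539,784.18 × 28% = $151,139.57.
Line 3 (9743.33.93, Casador, 77 m², $9,537.22):
Base rate for 9743.33.93 is $1.59/m².
Origin Casador qualifies under the Casistan–Casador agreement and 9743.33.93 is covered: preferential rate Free applies instead.
Duty = $9,537.22 × 0% = $0.00.
Total = $11,841.40 + $151,139.57 + $0.00 = $162,980.97.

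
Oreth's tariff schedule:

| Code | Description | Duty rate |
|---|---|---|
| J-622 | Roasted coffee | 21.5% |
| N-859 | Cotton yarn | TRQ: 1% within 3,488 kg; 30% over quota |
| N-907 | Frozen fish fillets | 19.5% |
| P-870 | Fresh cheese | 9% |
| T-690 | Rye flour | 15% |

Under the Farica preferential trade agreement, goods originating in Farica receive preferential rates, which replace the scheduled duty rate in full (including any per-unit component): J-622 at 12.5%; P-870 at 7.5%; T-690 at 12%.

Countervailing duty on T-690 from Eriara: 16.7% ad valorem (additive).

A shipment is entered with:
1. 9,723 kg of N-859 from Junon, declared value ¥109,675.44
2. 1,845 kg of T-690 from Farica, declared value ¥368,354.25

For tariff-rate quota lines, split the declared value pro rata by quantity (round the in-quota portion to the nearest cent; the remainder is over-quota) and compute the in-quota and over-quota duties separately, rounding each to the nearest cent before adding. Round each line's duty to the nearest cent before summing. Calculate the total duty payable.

Line 1 (N-859, Junon, 9,723 kg, ¥109,675.44):
Code N-859 is under a tariff-rate quota (threshold 3,488 kg). In-quota: 3,488 kg at 1%; over-quota: 6,235 kg at 30%.
Pro-rata value split: in-quota = ¥109,675.44 × 3,488/9,723 = ¥39,344.64; over-quota = ¥109,675.44 − ¥39,344.64 = ¥70,330.80.
In-quota duty = ¥39,344.64 × 1% = ¥393.45. Over-quota duty = ¥70,330.80 × 30% = ¥21,099.24.
Line duty = ¥393.45 + ¥21,099.24 = ¥21,492.69.
Line 2 (T-690, Farica, 1,845 kg, ¥368,354.25):
Base rate for T-690 is 15%.
Origin Farica qualifies under the Oreth–Farica agreement and T-690 is covered: preferential rate 12% applies instead.
The additional-duty order on T-690 targets Eriara, not Farica; it does not apply.
Duty = ¥368,354.25 × 12% = ¥44,202.51.
Total = ¥21,492.69 + ¥44,202.51 = ¥65,695.20.

¥65,695.20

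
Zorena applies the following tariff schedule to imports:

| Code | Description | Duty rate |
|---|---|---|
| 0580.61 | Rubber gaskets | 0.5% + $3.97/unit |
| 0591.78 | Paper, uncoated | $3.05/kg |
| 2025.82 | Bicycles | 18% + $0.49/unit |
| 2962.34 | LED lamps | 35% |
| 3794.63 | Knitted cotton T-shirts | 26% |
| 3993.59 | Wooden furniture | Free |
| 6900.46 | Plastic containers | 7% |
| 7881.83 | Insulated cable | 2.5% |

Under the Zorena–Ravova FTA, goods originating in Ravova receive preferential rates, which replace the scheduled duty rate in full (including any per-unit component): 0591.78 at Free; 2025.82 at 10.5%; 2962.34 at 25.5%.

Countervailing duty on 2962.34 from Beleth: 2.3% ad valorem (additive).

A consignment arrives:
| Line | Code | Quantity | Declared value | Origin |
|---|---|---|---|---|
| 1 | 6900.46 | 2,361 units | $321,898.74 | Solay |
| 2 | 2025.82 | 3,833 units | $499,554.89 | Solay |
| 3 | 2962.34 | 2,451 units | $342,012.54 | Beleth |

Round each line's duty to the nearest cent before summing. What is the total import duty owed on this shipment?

$241,901.64

Line 1 (6900.46, Solay, 2,361 units, $321,898.74):
Base rate for 6900.46 is 7%.
Duty = $321,898.74 × 7% = $22,532.91.
Line 2 (2025.82, Solay, 3,833 units, $499,554.89):
Base rate for 2025.82 is 18% + $0.49/unit.
2025.82 has an FTA preferential rate, but origin Solay is not Ravova; base rate stands.
Duty = $499,554.89 × 18% + 3,833 × $0.49 = $91,798.05.
Line 3 (2962.34, Beleth, 2,451 units, $342,012.54):
Base rate for 2962.34 is 35%.
2962.34 has an FTA preferential rate, but origin Beleth is not Ravova; base rate stands.
Additional duty on 2962.34 from Beleth: +2.3%. Applied ad valorem rate: 35% + 2.3% = 37.3%.
Duty = $342,012.54 × 37.3% = $127,570.68.
Total = $22,532.91 + $91,798.05 + $127,570.68 = $241,901.64.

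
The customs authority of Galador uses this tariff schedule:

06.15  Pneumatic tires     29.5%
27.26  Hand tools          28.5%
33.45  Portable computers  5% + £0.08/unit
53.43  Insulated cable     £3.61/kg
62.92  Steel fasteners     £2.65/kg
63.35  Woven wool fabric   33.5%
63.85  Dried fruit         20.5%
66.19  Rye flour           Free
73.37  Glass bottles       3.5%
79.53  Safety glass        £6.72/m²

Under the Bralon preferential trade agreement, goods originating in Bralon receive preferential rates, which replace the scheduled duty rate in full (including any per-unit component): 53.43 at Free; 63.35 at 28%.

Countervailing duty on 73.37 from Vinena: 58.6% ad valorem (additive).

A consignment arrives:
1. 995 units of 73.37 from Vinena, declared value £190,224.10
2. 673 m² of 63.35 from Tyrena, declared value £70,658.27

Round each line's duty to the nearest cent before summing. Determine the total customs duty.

£141,799.69

Line 1 (73.37, Vinena, 995 units, £190,224.10):
Base rate for 73.37 is 3.5%.
Additional duty on 73.37 from Vinena: +58.6%. Applied ad valorem rate: 3.5% + 58.6% = 62.1%.
Duty = £190,224.10 × 62.1% = £118,129.17.
Line 2 (63.35, Tyrena, 673 m², £70,658.27):
Base rate for 63.35 is 33.5%.
63.35 has an FTA preferential rate, but origin Tyrena is not Bralon; base rate stands.
Duty = £70,658.27 × 33.5% = £23,670.52.
Total = £118,129.17 + £23,670.52 = £141,799.69.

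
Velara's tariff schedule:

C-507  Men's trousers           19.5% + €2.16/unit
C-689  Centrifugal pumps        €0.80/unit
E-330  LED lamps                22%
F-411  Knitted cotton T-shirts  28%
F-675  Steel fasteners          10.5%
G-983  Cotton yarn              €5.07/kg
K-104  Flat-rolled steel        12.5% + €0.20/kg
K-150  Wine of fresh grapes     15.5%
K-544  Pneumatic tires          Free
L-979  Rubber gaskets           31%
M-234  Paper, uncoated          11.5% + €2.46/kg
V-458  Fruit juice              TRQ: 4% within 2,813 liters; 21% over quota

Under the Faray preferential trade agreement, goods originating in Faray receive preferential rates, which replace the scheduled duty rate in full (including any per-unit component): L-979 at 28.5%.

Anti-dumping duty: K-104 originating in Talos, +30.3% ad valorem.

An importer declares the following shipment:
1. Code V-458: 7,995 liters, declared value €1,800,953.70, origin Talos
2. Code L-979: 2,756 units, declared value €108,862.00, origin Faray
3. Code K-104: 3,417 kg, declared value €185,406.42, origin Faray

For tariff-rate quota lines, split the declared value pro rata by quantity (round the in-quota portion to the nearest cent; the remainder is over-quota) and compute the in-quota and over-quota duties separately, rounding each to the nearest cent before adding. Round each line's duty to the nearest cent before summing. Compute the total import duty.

Line 1 (V-458, Talos, 7,995 liters, €1,800,953.70):
Code V-458 is under a tariff-rate quota (threshold 2,813 liters). In-quota: 2,813 liters at 4%; over-quota: 5,182 liters at 21%.
Pro-rata value split: in-quota = €1,800,953.70 × 2,813/7,995 = €633,656.38; over-quota = €1,800,953.70 − €633,656.38 = €1,167,297.32.
In-quota duty = €633,656.38 × 4% = €25,346.26. Over-quota duty = €1,167,297.32 × 21% = €245,132.44.
Line duty = €25,346.26 + €245,132.44 = €270,478.70.
Line 2 (L-979, Faray, 2,756 units, €108,862.00):
Base rate for L-979 is 31%.
Origin Faray qualifies under the Velara–Faray agreement and L-979 is covered: preferential rate 28.5% applies instead.
Duty = €108,862.00 × 28.5% = €31,025.67.
Line 3 (K-104, Faray, 3,417 kg, €185,406.42):
Base rate for K-104 is 12.5% + €0.20/kg.
Origin Faray is the FTA partner but K-104 is not on the preference list; base rate stands.
The additional-duty order on K-104 targets Talos, not Faray; it does not apply.
Duty = €185,406.42 × 12.5% + 3,417 × €0.20 = €23,859.20.
Total = €270,478.70 + €31,025.67 + €23,859.20 = €325,363.57.

€325,363.57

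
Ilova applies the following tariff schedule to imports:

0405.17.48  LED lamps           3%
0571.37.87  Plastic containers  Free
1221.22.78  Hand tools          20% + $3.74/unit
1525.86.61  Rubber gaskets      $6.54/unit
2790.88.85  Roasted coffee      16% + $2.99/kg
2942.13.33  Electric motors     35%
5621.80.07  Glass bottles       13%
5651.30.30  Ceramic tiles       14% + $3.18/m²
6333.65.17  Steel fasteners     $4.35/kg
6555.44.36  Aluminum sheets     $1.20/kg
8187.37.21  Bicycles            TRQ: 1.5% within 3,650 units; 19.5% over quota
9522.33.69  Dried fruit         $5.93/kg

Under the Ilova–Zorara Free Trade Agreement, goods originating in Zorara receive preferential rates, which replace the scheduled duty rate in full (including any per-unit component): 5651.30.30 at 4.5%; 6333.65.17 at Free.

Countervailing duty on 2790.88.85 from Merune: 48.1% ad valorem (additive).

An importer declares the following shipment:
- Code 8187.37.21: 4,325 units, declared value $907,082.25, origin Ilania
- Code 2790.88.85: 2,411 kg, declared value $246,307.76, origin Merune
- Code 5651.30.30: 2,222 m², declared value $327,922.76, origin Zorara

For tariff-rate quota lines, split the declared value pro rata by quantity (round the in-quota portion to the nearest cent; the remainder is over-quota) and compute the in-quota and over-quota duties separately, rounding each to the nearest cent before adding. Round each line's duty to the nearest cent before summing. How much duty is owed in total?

Line 1 (8187.37.21, Ilania, 4,325 units, $907,082.25):
Code 8187.37.21 is under a tariff-rate quota (threshold 3,650 units). In-quota: 3,650 units at 1.5%; over-quota: 675 units at 19.5%.
Pro-rata value split: in-quota = $907,082.25 × 3,650/4,325 = $765,514.50; over-quota = $907,082.25 − $765,514.50 = $141,567.75.
In-quota duty = $765,514.50 × 1.5% = $11,482.72. Over-quota duty = $141,567.75 × 19.5% = $27,605.71.
Line duty = $11,482.72 + $27,605.71 = $39,088.43.
Line 2 (2790.88.85, Merune, 2,411 kg, $246,307.76):
Base rate for 2790.88.85 is 16% + $2.99/kg.
Additional duty on 2790.88.85 from Merune: +48.1%. Applied ad valorem rate: 16% + 48.1% = 64.1%.
Duty = $246,307.76 × 64.1% + 2,411 × $2.99 = $165,092.16.
Line 3 (5651.30.30, Zorara, 2,222 m², $327,922.76):
Base rate for 5651.30.30 is 14% + $3.18/m².
Origin Zorara qualifies under the Ilova–Zorara agreement and 5651.30.30 is covered: preferential rate 4.5% applies instead.
Duty = $327,922.76 × 4.5% = $14,756.52.
Total = $39,088.43 + $165,092.16 + $14,756.52 = $218,937.11.

$218,937.11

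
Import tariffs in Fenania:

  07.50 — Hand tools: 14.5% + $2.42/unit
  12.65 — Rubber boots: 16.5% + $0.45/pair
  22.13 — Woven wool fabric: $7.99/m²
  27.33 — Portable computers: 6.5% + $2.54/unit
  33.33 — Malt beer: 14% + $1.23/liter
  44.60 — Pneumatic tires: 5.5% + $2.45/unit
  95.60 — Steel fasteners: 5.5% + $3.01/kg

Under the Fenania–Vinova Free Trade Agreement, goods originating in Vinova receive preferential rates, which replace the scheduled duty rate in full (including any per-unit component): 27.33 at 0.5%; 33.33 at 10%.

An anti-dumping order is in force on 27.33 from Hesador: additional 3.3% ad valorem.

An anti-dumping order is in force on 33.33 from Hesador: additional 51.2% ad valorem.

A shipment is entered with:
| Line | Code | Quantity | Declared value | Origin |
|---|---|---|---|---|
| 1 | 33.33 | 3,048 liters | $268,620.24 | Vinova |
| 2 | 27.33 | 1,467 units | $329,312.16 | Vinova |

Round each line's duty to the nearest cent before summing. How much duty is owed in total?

Line 1 (33.33, Vinova, 3,048 liters, $268,620.24):
Base rate for 33.33 is 14% + $1.23/liter.
Origin Vinova qualifies under the Fenania–Vinova agreement and 33.33 is covered: preferential rate 10% applies instead.
The additional-duty order on 33.33 targets Hesador, not Vinova; it does not apply.
Duty = $268,620.24 × 10% = $26,862.02.
Line 2 (27.33, Vinova, 1,467 units, $329,312.16):
Base rate for 27.33 is 6.5% + $2.54/unit.
Origin Vinova qualifies under the Fenania–Vinova agreement and 27.33 is covered: preferential rate 0.5% applies instead.
The additional-duty order on 27.33 targets Hesador, not Vinova; it does not apply.
Duty = $329,312.16 × 0.5% = $1,646.56.
Total = $26,862.02 + $1,646.56 = $28,508.58.

$28,508.58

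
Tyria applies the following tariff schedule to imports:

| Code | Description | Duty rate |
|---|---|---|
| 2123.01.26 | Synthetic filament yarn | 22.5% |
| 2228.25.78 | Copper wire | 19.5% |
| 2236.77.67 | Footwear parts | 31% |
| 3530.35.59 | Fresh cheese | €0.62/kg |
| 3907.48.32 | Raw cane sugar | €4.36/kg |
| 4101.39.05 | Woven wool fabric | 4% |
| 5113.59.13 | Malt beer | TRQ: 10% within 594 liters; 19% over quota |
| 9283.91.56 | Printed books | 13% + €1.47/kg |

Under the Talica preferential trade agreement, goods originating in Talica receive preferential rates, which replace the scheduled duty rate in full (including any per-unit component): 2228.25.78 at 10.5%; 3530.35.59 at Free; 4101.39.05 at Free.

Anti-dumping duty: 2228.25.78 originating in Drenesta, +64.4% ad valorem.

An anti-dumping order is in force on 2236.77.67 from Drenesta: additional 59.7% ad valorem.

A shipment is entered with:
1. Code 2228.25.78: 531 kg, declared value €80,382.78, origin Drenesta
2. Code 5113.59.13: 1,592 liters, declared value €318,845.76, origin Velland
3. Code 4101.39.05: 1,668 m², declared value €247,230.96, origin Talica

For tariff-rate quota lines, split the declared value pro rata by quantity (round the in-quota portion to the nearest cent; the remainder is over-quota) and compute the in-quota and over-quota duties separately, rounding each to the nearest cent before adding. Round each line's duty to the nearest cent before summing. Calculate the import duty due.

Line 1 (2228.25.78, Drenesta, 531 kg, €80,382.78):
Base rate for 2228.25.78 is 19.5%.
2228.25.78 has an FTA preferential rate, but origin Drenesta is not Talica; base rate stands.
Additional duty on 2228.25.78 from Drenesta: +64.4%. Applied ad valorem rate: 19.5% + 64.4% = 83.9%.
Duty = €80,382.78 × 83.9% = €67,441.15.
Line 2 (5113.59.13, Velland, 1,592 liters, €318,845.76):
Code 5113.59.13 is under a tariff-rate quota (threshold 594 liters). In-quota: 594 liters at 10%; over-quota: 998 liters at 19%.
Pro-rata value split: in-quota = €318,845.76 × 594/1,592 = €118,966.32; over-quota = €318,845.76 − €118,966.32 = €199,879.44.
In-quota duty = €118,966.32 × 10% = €11,896.63. Over-quota duty = €199,879.44 × 19% = €37,977.09.
Line duty = €11,896.63 + €37,977.09 = €49,873.72.
Line 3 (4101.39.05, Talica, 1,668 m², €247,230.96):
Base rate for 4101.39.05 is 4%.
Origin Talica qualifies under the Tyria–Talica agreement and 4101.39.05 is covered: preferential rate Free applies instead.
Duty = €247,230.96 × 0% = €0.00.
Total = €67,441.15 + €49,873.72 + €0.00 = €117,314.87.

€117,314.87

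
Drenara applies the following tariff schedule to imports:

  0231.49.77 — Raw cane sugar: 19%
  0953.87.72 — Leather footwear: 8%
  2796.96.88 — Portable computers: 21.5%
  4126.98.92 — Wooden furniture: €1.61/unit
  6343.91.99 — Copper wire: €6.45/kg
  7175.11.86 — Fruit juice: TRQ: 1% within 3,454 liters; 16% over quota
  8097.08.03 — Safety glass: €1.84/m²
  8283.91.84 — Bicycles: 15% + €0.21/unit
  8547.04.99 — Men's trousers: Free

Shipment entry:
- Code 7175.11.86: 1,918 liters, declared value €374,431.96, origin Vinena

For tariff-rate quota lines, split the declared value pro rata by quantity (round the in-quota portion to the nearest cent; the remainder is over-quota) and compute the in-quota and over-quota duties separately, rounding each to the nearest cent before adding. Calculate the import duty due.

€3,744.32

Line 1 (7175.11.86, Vinena, 1,918 liters, €374,431.96):
Code 7175.11.86 is under a tariff-rate quota (threshold 3,454 liters). Quantity 1,918 liters is within the quota, so the in-quota rate 1% applies to the full value.
Duty = €374,431.96 × 1% = €3,744.32.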